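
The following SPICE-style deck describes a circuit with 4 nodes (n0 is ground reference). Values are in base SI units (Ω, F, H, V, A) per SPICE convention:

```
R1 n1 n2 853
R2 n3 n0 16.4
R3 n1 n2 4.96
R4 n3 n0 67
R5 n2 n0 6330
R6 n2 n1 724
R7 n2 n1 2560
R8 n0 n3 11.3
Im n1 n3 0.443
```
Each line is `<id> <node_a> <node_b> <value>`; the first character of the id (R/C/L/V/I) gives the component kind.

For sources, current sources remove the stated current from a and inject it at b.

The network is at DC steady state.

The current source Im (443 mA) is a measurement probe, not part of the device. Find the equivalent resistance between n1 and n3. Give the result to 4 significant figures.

R_eq = 6341. Ω

Apply KCL at each of the 3 non-ground nodes and solve the resulting linear system.
Node n1: branches {R1, R3, R6, R7, Im} → V_1 = -2806
Node n2: branches {R1, R3, R5, R6, R7} → V_2 = -2804
Node n3: branches {R2, R4, R8, Im} → V_3 = 2.695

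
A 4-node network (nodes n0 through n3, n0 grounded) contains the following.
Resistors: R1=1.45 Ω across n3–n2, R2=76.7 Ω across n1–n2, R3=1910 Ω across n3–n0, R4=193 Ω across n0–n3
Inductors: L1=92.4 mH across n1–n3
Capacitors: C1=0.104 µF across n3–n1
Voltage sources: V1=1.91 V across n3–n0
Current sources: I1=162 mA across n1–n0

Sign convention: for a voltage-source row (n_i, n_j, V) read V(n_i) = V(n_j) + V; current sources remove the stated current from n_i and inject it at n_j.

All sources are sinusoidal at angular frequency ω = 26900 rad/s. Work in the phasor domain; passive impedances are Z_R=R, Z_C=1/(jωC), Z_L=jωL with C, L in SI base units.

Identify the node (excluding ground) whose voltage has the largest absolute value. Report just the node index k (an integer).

1

Apply KCL at each of the 3 non-ground nodes and solve the resulting linear system.
Node n1: branches {L1, R2, C1, I1} → V_1 = -10.32+2.290j
Node n2: branches {R1, R2} → V_2 = 1.683+0.04248j
Node n3: branches {R1, L1, R3, R4, C1, V1} → V_3 = 1.910+0.000j
Source currents: i(V1)=-0.1729+0.000j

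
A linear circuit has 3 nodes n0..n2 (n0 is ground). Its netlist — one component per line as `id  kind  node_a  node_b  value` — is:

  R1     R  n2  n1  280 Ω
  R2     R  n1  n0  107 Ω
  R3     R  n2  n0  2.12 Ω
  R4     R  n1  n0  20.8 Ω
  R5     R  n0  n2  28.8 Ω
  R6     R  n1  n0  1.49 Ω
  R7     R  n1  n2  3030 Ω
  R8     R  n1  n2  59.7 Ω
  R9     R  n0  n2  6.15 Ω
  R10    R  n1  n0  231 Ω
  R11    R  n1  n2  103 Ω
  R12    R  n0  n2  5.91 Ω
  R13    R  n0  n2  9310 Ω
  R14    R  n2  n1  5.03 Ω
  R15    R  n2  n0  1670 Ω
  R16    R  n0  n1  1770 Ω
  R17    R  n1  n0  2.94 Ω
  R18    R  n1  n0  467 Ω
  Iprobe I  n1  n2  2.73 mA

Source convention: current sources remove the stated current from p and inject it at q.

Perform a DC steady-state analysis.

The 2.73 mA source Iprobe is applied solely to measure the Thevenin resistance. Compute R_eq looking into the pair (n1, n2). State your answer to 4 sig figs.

R_eq = 1.428 Ω

MNA unknowns: 2 node voltages V₁..V_2
R1: Y=0.003571 on G[2,1]
R2: Y=0.009346 on G[1,0]
R3: Y=0.4717 on G[2,0]
R4: Y=0.04808 on G[1,0]
R5: Y=0.03472 on G[0,2]
R6: Y=0.6711 on G[1,0]
R7: Y=0.0003300 on G[1,2]
R8: Y=0.01675 on G[1,2]
R9: Y=0.1626 on G[0,2]
R10: Y=0.004329 on G[1,0]
R11: Y=0.009709 on G[1,2]
R12: Y=0.1692 on G[0,2]
R13: Y=0.0001074 on G[0,2]
R14: Y=0.1988 on G[2,1]
R15: Y=0.0005988 on G[2,0]
R16: Y=0.0005650 on G[0,1]
R17: Y=0.3401 on G[1,0]
R18: Y=0.002141 on G[1,0]
Iprobe: z[1]−=0.00273, z[2]+=0.00273
solve → V1=-0.001708, V2=0.002190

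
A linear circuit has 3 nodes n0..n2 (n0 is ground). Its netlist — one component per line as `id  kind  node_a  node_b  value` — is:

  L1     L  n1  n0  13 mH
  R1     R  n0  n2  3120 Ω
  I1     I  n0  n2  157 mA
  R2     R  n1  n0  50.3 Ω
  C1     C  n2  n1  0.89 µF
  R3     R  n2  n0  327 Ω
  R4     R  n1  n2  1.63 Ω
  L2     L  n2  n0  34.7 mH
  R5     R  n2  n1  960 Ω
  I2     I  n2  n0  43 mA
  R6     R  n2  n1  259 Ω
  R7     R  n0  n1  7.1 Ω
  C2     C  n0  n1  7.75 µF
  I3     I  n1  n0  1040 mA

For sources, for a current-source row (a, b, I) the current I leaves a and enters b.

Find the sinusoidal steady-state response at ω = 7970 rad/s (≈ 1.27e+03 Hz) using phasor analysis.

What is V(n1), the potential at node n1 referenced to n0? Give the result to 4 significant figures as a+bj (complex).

-5.191+1.539j V

Apply KCL at each of the 2 non-ground nodes and solve the resulting linear system.
Node n1: branches {L1, R2, C1, R4, R5, R6, R7, C2, I3} → V_1 = -5.191+1.539j
Node n2: branches {R1, I1, C1, R3, R4, L2, R5, I2, R6} → V_2 = -4.989+1.500j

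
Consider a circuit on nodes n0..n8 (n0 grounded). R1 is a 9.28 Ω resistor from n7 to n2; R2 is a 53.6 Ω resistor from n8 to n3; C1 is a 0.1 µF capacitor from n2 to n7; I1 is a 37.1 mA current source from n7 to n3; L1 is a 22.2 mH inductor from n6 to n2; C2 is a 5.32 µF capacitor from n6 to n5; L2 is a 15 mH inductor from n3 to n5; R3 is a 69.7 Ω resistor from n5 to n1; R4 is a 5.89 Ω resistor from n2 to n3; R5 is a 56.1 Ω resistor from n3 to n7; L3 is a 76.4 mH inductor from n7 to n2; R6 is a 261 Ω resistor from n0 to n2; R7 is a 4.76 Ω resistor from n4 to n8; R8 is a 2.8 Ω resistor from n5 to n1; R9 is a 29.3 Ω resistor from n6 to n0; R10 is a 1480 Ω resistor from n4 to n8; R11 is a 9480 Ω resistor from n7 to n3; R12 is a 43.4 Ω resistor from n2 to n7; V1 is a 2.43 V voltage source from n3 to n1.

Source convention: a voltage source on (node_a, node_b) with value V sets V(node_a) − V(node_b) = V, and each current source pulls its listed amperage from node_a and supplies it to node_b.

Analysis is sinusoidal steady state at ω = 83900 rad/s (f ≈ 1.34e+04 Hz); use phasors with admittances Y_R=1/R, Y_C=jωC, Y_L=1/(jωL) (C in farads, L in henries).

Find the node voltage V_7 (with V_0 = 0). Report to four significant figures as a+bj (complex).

1.751+0.03842j V

Apply KCL at each of the 8 non-ground nodes and solve the resulting linear system.
Node n1: branches {R3, R8, V1} → V_1 = -0.2396+0.02204j
Node n2: branches {R1, C1, L1, R4, L3, R6, R12} → V_2 = 1.974+0.02665j
Node n3: branches {R2, I1, L2, R4, R5, R11, V1} → V_3 = 2.190+0.02204j
Node n4: branches {R7, R10} → V_4 = 2.190+0.02204j
Node n5: branches {C2, L2, R3, R8} → V_5 = -0.2192+0.01399j
Node n6: branches {L1, C2, R9} → V_6 = -0.2216-0.002992j
Node n7: branches {R1, C1, I1, R5, L3, R11, R12} → V_7 = 1.751+0.03842j
Node n8: branches {R2, R7, R10} → V_8 = 2.190+0.02204j
Source currents: i(V1)=-0.007584+0.002991j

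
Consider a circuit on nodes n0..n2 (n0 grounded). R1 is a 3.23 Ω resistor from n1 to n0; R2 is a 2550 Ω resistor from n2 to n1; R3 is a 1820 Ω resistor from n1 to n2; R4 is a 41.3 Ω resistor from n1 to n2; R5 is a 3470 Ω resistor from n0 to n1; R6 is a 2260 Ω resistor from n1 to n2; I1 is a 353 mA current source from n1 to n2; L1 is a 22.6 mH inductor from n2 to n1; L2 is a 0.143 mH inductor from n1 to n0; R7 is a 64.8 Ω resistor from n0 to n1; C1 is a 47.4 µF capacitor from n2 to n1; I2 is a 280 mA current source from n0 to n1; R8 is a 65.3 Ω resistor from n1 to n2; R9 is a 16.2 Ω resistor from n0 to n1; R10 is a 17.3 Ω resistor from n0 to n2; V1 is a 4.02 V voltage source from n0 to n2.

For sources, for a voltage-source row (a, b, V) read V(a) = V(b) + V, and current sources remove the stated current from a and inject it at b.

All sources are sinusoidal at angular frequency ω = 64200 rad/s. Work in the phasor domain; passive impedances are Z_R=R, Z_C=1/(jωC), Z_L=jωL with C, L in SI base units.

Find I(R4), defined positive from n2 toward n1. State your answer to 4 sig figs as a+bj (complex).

MNA unknowns: 2 node voltages V₁..V_2 plus 1 source current (V1)
R1: Y=0.3096+0.000j on G[1,0]
R2: Y=0.0003922+0.000j on G[2,1]
R3: Y=0.0005495+0.000j on G[1,2]
R4: Y=0.02421+0.000j on G[1,2]
R5: Y=0.0002882+0.000j on G[0,1]
R6: Y=0.0004425+0.000j on G[1,2]
I1: z[1]−=0.353, z[2]+=0.353
L1: Y=0.000-0.0006892j on G[2,1]
L2: Y=0.000-0.1089j on G[1,0]
R7: Y=0.01543+0.000j on G[0,1]
C1: Y=0.000+3.043j on G[2,1]
I2: z[0]−=0.28, z[1]+=0.28
R8: Y=0.01531+0.000j on G[1,2]
R9: Y=0.06173+0.000j on G[0,1]
R10: Y=0.05780+0.000j on G[0,2]
V1: row V0−V2=4.02, i_V1 at 0,2
solve → V1=-4.094-0.5163j, V2=-4.020+0.000j
aux → i_V1=-2.153+0.2461j

0.001790+0.01250j A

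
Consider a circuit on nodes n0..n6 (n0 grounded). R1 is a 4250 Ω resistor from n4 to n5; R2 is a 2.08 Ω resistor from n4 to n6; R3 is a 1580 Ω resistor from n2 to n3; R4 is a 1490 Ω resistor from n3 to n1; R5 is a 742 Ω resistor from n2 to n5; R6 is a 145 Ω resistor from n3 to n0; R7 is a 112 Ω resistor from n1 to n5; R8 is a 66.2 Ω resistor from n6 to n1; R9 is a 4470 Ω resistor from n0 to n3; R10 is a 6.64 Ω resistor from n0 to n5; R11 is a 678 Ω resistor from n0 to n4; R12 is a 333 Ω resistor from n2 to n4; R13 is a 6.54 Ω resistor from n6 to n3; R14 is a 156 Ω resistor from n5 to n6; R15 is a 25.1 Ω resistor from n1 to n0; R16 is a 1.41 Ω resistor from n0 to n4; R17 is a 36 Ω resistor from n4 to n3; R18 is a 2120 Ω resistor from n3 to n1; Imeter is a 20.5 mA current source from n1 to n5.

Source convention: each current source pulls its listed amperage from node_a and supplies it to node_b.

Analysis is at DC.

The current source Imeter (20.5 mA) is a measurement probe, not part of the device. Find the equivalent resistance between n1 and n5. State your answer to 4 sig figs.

Element admittances at DC:
  Y(R1) = 0.0002353 S between n4,n5
  Y(R2) = 0.4808 S between n4,n6
  Y(R3) = 0.0006329 S between n2,n3
  Y(R4) = 0.0006711 S between n3,n1
  Y(R5) = 0.001348 S between n2,n5
  Y(R6) = 0.006897 S between n3,n0
  Y(R7) = 0.008929 S between n1,n5
  Y(R8) = 0.01511 S between n6,n1
  Y(R9) = 0.0002237 S between n0,n3
  Y(R10) = 0.1506 S between n0,n5
  Y(R11) = 0.001475 S between n0,n4
  Y(R12) = 0.003003 S between n2,n4
  Y(R13) = 0.1529 S between n6,n3
  Y(R14) = 0.006410 S between n5,n6
  Y(R15) = 0.03984 S between n1,n0
  Y(R16) = 0.7092 S between n0,n4
  Y(R17) = 0.02778 S between n4,n3
  Y(R18) = 0.0004717 S between n3,n1
  Imeter: injects 0.0205 A into n5 (from n1)
Assemble and solve the 6×6 MNA system:
  V(n1)=-0.3040  V(n2)=0.02382  V(n3)=-0.01288  V(n4)=-0.005264  V(n5)=0.1059  V(n6)=-0.01284

R_eq = 19.99 Ω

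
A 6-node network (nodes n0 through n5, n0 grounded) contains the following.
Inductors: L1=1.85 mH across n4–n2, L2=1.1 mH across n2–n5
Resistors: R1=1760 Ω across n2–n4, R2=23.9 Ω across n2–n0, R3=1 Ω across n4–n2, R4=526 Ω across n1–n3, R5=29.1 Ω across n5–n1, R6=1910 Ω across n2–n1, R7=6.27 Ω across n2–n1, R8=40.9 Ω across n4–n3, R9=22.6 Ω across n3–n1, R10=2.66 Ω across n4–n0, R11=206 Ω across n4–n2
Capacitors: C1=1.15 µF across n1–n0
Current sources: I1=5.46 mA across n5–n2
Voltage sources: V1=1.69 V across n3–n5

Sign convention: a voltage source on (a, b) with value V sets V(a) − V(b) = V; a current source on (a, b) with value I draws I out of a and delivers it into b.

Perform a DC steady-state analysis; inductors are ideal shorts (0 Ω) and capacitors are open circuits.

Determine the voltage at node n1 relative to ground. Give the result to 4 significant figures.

Apply KCL at each of the 5 non-ground nodes and solve the resulting linear system.
Node n1: branches {R4, R5, R6, C1, R7, R9} → V_1 = 0.3243
Node n2: branches {L1, R1, R2, R3, R6, R7, L2, I1, R11} → V_2 = 0.000
Node n3: branches {R4, R8, R9, V1} → V_3 = 1.690
Node n4: branches {L1, R1, R3, R8, R10, R11} → V_4 = 0.000
Node n5: branches {R5, L2, I1, V1} → V_5 = 0.000
Source currents: i(L1)=0.04132, i(L2)=0.09867, i(V1)=-0.1043

0.3243 V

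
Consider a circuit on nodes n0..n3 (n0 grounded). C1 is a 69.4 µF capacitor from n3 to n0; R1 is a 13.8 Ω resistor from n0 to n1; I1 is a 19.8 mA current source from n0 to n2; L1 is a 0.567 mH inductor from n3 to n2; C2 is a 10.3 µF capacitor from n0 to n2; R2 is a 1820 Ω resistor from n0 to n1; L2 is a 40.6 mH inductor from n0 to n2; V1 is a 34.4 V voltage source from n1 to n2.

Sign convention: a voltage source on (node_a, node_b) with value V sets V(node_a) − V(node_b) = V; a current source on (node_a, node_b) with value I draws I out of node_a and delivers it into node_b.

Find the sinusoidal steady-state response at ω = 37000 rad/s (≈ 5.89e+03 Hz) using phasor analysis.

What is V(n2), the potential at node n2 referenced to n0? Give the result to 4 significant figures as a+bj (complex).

MNA unknowns: 3 node voltages V₁..V_3 plus 1 source current (V1)
C1: Y=0.000+2.568j on G[3,0]
R1: Y=0.07246+0.000j on G[0,1]
I1: z[0]−=0.0198, z[2]+=0.0198
L1: Y=0.000-0.04767j on G[3,2]
C2: Y=0.000+0.3811j on G[0,2]
R2: Y=0.0005495+0.000j on G[0,1]
L2: Y=0.000-0.0006657j on G[0,2]
V1: row V1−V2=34.4, i_V1 at 1,2
solve → V1=32.82+7.162j, V2=-1.576+7.162j, V3=0.02980-0.1355j
aux → i_V1=-2.397-0.5229j

-1.576+7.162j V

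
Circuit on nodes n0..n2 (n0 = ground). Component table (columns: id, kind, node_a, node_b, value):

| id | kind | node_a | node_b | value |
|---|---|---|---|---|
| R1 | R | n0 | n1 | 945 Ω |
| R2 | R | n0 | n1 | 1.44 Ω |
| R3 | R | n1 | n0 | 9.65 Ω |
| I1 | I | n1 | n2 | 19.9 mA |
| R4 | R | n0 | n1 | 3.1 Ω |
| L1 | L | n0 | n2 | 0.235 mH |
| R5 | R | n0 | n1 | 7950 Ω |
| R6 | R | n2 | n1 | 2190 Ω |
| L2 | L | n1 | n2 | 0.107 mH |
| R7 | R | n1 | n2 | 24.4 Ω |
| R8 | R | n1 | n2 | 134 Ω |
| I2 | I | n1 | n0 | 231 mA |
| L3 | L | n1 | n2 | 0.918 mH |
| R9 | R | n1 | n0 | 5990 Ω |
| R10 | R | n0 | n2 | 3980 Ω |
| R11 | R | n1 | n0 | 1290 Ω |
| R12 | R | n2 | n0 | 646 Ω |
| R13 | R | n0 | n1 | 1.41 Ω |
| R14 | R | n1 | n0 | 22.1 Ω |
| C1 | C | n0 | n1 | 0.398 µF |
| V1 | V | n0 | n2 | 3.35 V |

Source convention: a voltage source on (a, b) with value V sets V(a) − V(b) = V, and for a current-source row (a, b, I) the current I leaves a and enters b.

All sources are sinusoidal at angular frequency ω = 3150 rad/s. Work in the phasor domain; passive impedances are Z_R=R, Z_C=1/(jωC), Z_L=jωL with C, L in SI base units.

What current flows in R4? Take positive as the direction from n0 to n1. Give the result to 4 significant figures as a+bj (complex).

0.8253-0.4397j A

Element admittances at ω=3150 rad/s:
  Y(R1) = 0.001058+0.000j S between n0,n1
  Y(R2) = 0.6944+0.000j S between n0,n1
  Y(R3) = 0.1036+0.000j S between n1,n0
  I1: injects 0.0199 A into n2 (from n1)
  Y(R4) = 0.3226+0.000j S between n0,n1
  Y(L1) = 0.000-1.351j S between n0,n2
  Y(R5) = 0.0001258+0.000j S between n0,n1
  Y(R6) = 0.0004566+0.000j S between n2,n1
  Y(L2) = 0.000-2.967j S between n1,n2
  Y(R7) = 0.04098+0.000j S between n1,n2
  Y(R8) = 0.007463+0.000j S between n1,n2
  I2: injects 0.231 A into n0 (from n1)
  Y(L3) = 0.000-0.3458j S between n1,n2
  Y(R9) = 0.0001669+0.000j S between n1,n0
  Y(R10) = 0.0002513+0.000j S between n0,n2
  Y(R11) = 0.0007752+0.000j S between n1,n0
  Y(R12) = 0.001548+0.000j S between n2,n0
  Y(R13) = 0.7092+0.000j S between n0,n1
  Y(R14) = 0.04525+0.000j S between n1,n0
  Y(C1) = 0.000+0.001254j S between n0,n1
  V1: constraint V(n0)−V(n2) = 3.35
Assemble and solve the 3×3 MNA system:
  V(n1)=-2.559+1.363j  V(n2)=-3.350+0.000j
  i(V1)=-4.580+7.081j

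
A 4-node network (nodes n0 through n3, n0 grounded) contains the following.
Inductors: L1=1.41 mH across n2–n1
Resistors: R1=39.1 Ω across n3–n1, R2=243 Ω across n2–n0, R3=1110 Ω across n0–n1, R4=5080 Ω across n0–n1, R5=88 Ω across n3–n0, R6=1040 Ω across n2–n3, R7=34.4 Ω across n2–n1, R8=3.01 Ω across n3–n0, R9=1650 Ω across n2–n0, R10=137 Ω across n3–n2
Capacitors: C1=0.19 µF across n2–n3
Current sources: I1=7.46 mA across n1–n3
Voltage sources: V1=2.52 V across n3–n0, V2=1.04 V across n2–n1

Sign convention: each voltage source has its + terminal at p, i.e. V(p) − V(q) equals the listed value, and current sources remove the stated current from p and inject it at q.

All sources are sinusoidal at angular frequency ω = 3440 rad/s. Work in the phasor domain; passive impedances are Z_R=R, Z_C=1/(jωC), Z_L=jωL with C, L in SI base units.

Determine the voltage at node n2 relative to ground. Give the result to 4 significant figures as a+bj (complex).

Element admittances at ω=3440 rad/s:
  Y(L1) = 0.000-0.2062j S between n2,n1
  Y(R1) = 0.02558+0.000j S between n3,n1
  Y(R2) = 0.004115+0.000j S between n2,n0
  Y(R3) = 0.0009009+0.000j S between n0,n1
  Y(R4) = 0.0001969+0.000j S between n0,n1
  Y(C1) = 0.000+0.0006536j S between n2,n3
  Y(R5) = 0.01136+0.000j S between n3,n0
  Y(R6) = 0.0009615+0.000j S between n2,n3
  Y(R7) = 0.02907+0.000j S between n2,n1
  Y(R8) = 0.3322+0.000j S between n3,n0
  Y(R9) = 0.0006061+0.000j S between n2,n0
  Y(R10) = 0.007299+0.000j S between n3,n2
  I1: injects 0.00746 A into n3 (from n1)
  V1: constraint V(n3)−V(n0) = 2.52
  V2: constraint V(n2)−V(n1) = 1.04
Assemble and solve the 5×5 MNA system:
  V(n1)=1.622-0.002334j  V(n2)=2.662-0.002334j  V(n3)=2.520+0.000j
  i(V1)=-0.8802+1.358e-05j  i(V2)=-0.04397+0.2144j

2.662-0.002334j V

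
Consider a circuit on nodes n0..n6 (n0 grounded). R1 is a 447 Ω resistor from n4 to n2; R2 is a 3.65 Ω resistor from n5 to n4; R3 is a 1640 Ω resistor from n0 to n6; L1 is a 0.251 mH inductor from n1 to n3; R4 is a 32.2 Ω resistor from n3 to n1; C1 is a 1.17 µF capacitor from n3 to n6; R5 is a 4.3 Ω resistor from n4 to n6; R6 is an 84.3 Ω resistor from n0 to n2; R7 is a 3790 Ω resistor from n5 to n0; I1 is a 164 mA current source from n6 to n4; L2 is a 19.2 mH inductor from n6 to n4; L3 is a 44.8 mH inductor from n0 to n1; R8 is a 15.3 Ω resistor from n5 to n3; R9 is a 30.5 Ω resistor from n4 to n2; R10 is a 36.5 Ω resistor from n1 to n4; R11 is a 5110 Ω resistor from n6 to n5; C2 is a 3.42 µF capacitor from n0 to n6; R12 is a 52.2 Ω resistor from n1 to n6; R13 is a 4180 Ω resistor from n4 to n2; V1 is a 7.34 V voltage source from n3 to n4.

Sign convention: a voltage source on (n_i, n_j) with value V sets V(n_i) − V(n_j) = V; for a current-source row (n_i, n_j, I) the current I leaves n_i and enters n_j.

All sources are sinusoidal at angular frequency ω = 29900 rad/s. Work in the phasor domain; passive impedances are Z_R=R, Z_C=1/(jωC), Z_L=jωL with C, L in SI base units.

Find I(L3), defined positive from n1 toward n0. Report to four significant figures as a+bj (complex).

-0.002002-0.004707j A

Element admittances at ω=29900 rad/s:
  Y(R1) = 0.002237+0.000j S between n4,n2
  Y(R2) = 0.2740+0.000j S between n5,n4
  Y(R3) = 0.0006098+0.000j S between n0,n6
  Y(L1) = 0.000-0.1332j S between n1,n3
  Y(R4) = 0.03106+0.000j S between n3,n1
  Y(C1) = 0.000+0.03498j S between n3,n6
  Y(R5) = 0.2326+0.000j S between n4,n6
  Y(R6) = 0.01186+0.000j S between n0,n2
  Y(R7) = 0.0002639+0.000j S between n5,n0
  I1: injects 0.164 A into n4 (from n6)
  Y(L2) = 0.000-0.001742j S between n6,n4
  Y(L3) = 0.000-0.0007465j S between n0,n1
  Y(R8) = 0.06536+0.000j S between n5,n3
  Y(R9) = 0.03279+0.000j S between n4,n2
  Y(R10) = 0.02740+0.000j S between n1,n4
  Y(R11) = 0.0001957+0.000j S between n6,n5
  Y(C2) = 0.000+0.1023j S between n0,n6
  Y(R12) = 0.01916+0.000j S between n1,n6
  Y(R13) = 0.0002392+0.000j S between n4,n2
  V1: constraint V(n3)−V(n4) = 7.34
Assemble and solve the 7×7 MNA system:
  V(n1)=6.305-2.681j  V(n2)=0.1457-0.6267j  V(n3)=7.535-0.8376j  V(n4)=0.1947-0.8376j  V(n5)=1.606-0.8364j  V(n6)=0.1209+0.002195j
  i(V1)=-0.7007-0.1527j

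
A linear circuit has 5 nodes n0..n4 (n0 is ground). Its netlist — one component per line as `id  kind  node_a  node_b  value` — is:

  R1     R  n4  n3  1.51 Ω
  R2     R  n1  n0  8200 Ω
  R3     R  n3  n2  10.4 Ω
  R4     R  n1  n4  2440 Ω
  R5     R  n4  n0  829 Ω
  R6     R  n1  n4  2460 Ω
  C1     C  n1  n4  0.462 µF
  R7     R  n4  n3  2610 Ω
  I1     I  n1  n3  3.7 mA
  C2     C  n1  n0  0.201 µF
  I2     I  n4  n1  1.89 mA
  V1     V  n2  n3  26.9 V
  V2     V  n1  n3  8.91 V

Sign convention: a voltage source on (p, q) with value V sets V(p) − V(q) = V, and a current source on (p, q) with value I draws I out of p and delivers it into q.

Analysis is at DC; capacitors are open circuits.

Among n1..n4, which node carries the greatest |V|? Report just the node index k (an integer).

2

MNA unknowns: 4 node voltages V₁..V_4 plus 2 source currents (V1, V2)
R1: Y=0.6623 on G[4,3]
R2: Y=0.0001220 on G[1,0]
R3: Y=0.09615 on G[3,2]
R4: Y=0.0004098 on G[1,4]
R5: Y=0.001206 on G[4,0]
R6: Y=0.0004065 on G[1,4]
C1: Y=0.000 on G[1,4]
R7: Y=0.0003831 on G[4,3]
I1: z[1]−=0.0037, z[3]+=0.0037
C2: Y=0.000 on G[1,0]
I2: z[4]−=0.00189, z[1]+=0.00189
V1: row V2−V3=26.9, i_V1 at 2,3
V2: row V1−V3=8.91, i_V2 at 1,3
solve → V1=8.083, V2=26.07, V3=-0.8268, V4=-0.8172
aux → i_V1=-2.587, i_V2=-0.01006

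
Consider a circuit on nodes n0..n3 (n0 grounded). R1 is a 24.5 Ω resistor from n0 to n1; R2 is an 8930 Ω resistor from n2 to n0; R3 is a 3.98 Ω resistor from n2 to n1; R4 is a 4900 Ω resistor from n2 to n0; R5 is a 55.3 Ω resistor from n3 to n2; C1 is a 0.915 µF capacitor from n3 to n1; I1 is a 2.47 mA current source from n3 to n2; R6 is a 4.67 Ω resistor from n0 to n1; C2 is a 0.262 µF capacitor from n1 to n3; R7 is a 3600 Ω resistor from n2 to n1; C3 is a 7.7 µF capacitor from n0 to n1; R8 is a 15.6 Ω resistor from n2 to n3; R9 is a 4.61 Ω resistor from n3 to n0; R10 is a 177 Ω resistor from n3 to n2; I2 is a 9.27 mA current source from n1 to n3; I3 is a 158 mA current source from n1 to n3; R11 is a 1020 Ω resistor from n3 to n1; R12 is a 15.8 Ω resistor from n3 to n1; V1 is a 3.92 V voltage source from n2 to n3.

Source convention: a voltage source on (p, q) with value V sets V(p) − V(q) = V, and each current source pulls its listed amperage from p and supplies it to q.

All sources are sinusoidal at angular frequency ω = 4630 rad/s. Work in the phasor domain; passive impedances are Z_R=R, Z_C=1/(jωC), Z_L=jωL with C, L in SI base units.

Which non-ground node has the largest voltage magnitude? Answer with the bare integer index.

Apply KCL at each of the 3 non-ground nodes and solve the resulting linear system.
Node n1: branches {R1, R3, C1, R6, C2, R7, C3, I2, I3, R11, R12} → V_1 = 0.8590-0.09076j
Node n2: branches {R2, R3, R4, R5, I1, R7, R8, R10, V1} → V_2 = 2.891-0.03447j
Node n3: branches {R5, C1, I1, C2, R8, R9, R10, I2, I3, R11, R12, V1} → V_3 = -1.029-0.03447j
Source currents: i(V1)=-0.8539-0.01415j

2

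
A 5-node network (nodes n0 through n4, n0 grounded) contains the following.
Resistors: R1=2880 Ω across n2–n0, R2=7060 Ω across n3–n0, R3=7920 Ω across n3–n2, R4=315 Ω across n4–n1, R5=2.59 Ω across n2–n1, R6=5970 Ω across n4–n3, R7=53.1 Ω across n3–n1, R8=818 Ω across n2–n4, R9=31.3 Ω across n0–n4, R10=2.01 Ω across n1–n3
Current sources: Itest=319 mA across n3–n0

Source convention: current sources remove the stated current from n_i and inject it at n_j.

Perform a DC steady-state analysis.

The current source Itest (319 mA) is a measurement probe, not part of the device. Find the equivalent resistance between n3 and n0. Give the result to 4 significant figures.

R_eq = 225.0 Ω

Apply KCL at each of the 4 non-ground nodes and solve the resulting linear system.
Node n1: branches {R4, R5, R7, R10} → V_1 = -71.21
Node n2: branches {R1, R3, R5, R8} → V_2 = -70.95
Node n3: branches {R2, R3, R6, R7, R10, Itest} → V_3 = -71.78
Node n4: branches {R4, R6, R8, R9} → V_4 = -8.895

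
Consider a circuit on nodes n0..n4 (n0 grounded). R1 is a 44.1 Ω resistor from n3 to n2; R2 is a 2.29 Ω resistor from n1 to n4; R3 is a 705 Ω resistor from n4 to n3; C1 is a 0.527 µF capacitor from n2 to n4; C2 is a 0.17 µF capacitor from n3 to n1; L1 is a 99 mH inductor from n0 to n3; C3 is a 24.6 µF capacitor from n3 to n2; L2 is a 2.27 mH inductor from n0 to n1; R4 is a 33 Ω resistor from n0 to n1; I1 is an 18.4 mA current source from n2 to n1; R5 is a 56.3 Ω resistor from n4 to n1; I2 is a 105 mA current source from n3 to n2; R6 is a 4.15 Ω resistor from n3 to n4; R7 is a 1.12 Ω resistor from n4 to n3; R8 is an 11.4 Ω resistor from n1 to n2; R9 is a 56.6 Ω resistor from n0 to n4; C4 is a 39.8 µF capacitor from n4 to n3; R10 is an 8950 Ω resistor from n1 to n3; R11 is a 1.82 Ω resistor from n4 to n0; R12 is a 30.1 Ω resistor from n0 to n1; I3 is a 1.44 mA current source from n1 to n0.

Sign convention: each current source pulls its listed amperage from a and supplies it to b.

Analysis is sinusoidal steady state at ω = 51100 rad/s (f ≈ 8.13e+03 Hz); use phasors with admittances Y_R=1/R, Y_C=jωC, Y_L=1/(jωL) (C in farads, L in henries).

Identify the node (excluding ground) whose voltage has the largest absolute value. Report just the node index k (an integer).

2

MNA unknowns: 4 node voltages V₁..V_4
R1: Y=0.02268+0.000j on G[3,2]
R2: Y=0.4367+0.000j on G[1,4]
R3: Y=0.001418+0.000j on G[4,3]
C1: Y=0.000+0.02693j on G[2,4]
C2: Y=0.000+0.008687j on G[3,1]
L1: Y=0.000-0.0001977j on G[0,3]
C3: Y=0.000+1.257j on G[3,2]
L2: Y=0.000-0.008621j on G[0,1]
R4: Y=0.03030+0.000j on G[0,1]
I1: z[2]−=0.0184, z[1]+=0.0184
R5: Y=0.01776+0.000j on G[4,1]
I2: z[3]−=0.105, z[2]+=0.105
R6: Y=0.2410+0.000j on G[3,4]
R7: Y=0.8929+0.000j on G[4,3]
R8: Y=0.08772+0.000j on G[1,2]
R9: Y=0.01767+0.000j on G[0,4]
C4: Y=0.000+2.034j on G[4,3]
R10: Y=0.0001117+0.000j on G[1,3]
R11: Y=0.5495+0.000j on G[4,0]
R12: Y=0.03322+0.000j on G[0,1]
I3: z[1]−=0.00144, z[0]+=0.00144
solve → V1=0.02375-0.007916j, V2=-0.002127-0.06043j, V3=-0.006978+0.008862j, V4=-0.005082+0.001245j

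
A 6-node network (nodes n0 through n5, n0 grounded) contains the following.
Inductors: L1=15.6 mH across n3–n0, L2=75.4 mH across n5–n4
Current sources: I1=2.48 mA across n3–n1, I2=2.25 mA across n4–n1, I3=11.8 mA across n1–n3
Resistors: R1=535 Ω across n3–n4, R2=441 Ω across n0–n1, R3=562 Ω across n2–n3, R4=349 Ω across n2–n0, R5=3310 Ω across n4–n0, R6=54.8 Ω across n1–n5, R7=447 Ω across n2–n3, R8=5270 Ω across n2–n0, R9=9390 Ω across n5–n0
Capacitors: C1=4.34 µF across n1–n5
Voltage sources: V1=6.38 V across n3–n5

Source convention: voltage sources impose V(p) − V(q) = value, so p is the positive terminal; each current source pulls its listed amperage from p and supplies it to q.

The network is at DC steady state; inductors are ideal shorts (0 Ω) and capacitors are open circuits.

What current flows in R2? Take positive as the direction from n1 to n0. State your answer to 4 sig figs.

MNA unknowns: 5 node voltages V₁..V_5 plus 3 source currents (L1, L2, V1)
L1: row V3−V0=0, i_L1 at 3,0
I1: z[3]−=0.00248, z[1]+=0.00248
R1: Y=0.001869 on G[3,4]
R2: Y=0.002268 on G[0,1]
L2: row V5−V4=0, i_L2 at 5,4
R3: Y=0.001779 on G[2,3]
R4: Y=0.002865 on G[2,0]
R5: Y=0.0003021 on G[4,0]
I2: z[4]−=0.00225, z[1]+=0.00225
R6: Y=0.01825 on G[1,5]
I3: z[1]−=0.0118, z[3]+=0.0118
R7: Y=0.002237 on G[2,3]
C1: Y=0.000 on G[1,5]
R8: Y=0.0001898 on G[2,0]
R9: Y=0.0001065 on G[5,0]
V1: row V3−V5=6.38, i_V1 at 3,5
solve → V1=-6.019, V2=0.000, V3=0.000, V4=-6.380, V5=-6.380
aux → i_L1=0.01626, i_L2=-0.01160, i_V1=-0.01886

-0.01365 A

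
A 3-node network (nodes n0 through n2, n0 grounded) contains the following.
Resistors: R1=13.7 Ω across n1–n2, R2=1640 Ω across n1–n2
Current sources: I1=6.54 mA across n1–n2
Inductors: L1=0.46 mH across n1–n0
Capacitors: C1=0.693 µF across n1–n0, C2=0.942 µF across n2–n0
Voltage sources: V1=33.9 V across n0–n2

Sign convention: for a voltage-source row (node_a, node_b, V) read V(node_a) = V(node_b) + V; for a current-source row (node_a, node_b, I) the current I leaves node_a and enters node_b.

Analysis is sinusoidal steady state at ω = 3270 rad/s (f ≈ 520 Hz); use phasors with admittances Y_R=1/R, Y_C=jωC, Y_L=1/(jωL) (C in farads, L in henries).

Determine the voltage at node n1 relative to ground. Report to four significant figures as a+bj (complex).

MNA unknowns: 2 node voltages V₁..V_2 plus 1 source current (V1)
R1: Y=0.07299+0.000j on G[1,2]
I1: z[1]−=0.00654, z[2]+=0.00654
R2: Y=0.0006098+0.000j on G[1,2]
L1: Y=0.000-0.6648j on G[1,0]
C1: Y=0.000+0.002266j on G[1,0]
C2: Y=0.000+0.003080j on G[2,0]
V1: row V0−V2=33.9, i_V1 at 0,2
solve → V1=-0.4144-3.730j, V2=-33.90+0.000j
aux → i_V1=-2.471+0.1701j

-0.4144-3.730j V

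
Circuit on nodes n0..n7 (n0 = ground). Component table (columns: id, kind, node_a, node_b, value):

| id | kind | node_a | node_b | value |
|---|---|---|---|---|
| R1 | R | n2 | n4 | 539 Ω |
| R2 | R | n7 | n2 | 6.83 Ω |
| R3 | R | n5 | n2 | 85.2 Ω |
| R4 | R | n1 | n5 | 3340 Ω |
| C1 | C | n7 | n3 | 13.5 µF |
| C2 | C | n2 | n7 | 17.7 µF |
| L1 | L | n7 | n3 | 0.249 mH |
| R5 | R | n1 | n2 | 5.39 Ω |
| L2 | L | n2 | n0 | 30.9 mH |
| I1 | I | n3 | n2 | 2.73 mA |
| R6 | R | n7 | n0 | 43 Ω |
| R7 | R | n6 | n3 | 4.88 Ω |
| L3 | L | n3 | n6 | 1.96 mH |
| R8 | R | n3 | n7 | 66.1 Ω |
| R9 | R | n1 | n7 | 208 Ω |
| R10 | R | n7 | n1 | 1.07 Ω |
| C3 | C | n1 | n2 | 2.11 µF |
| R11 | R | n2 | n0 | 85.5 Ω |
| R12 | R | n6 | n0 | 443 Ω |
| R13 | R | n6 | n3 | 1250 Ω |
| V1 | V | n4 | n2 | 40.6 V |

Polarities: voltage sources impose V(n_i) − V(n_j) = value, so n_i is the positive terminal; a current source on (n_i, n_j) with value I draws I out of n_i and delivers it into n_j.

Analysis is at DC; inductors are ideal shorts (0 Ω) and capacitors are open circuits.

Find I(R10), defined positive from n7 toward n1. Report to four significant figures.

-0.001288 A

Element admittances at DC:
  Y(R1) = 0.001855 S between n2,n4
  Y(R2) = 0.1464 S between n7,n2
  Y(R3) = 0.01174 S between n5,n2
  Y(R4) = 0.0002994 S between n1,n5
  Y(C1) = 0.000 S between n7,n3
  Y(C2) = 0.000 S between n2,n7
  L1: short n7↔n3 (DC inductor)
  Y(R5) = 0.1855 S between n1,n2
  L2: short n2↔n0 (DC inductor)
  I1: injects 0.00273 A into n2 (from n3)
  Y(R6) = 0.02326 S between n7,n0
  Y(R7) = 0.2049 S between n6,n3
  L3: short n3↔n6 (DC inductor)
  Y(R8) = 0.01513 S between n3,n7
  Y(R9) = 0.004808 S between n1,n7
  Y(R10) = 0.9346 S between n7,n1
  Y(C3) = 0.000 S between n1,n2
  Y(R11) = 0.01170 S between n2,n0
  Y(R12) = 0.002257 S between n6,n0
  Y(R13) = 0.0008000 S between n6,n3
  V1: constraint V(n4)−V(n2) = 40.6
Assemble and solve the 11×11 MNA system:
  V(n1)=-0.006969  V(n2)=0.000  V(n3)=-0.008347  V(n4)=40.60  V(n5)=-0.0001733  V(n6)=-0.008347  V(n7)=-0.008347
  i(L1)=0.002711  i(L2)=0.0002130  i(L3)=-1.884e-05  i(V1)=-0.07532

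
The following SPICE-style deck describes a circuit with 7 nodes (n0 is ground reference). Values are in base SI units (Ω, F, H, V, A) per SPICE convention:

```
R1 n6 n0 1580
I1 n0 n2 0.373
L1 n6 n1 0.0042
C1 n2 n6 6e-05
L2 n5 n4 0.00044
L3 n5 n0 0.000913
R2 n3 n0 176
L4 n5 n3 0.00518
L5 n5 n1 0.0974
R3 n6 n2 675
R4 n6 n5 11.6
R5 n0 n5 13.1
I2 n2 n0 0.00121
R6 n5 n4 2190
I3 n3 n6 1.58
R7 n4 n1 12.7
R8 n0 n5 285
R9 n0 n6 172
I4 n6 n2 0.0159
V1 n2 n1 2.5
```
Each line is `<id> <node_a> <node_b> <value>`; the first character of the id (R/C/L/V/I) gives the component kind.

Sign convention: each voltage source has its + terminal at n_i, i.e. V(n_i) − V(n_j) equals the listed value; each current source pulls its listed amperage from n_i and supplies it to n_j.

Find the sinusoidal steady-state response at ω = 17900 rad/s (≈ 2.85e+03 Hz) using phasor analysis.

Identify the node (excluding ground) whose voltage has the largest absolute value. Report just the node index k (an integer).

3

Apply KCL at each of the 6 non-ground nodes and solve the resulting linear system.
Node n1: branches {L1, L5, R7, V1} → V_1 = 12.34+10.45j
Node n2: branches {I1, C1, R3, I2, I4, V1} → V_2 = 14.84+10.45j
Node n3: branches {R2, L4, I3} → V_3 = -56.07-109.0j
Node n4: branches {L2, R6, R7} → V_4 = 3.309+13.57j
Node n5: branches {L2, L3, L4, L5, R4, R5, R6, R8} → V_5 = 1.353+7.974j
Node n6: branches {R1, L1, C1, R3, R4, I3, R9, I4} → V_6 = 14.63+10.14j
Source currents: i(V1)=0.7166-0.2216j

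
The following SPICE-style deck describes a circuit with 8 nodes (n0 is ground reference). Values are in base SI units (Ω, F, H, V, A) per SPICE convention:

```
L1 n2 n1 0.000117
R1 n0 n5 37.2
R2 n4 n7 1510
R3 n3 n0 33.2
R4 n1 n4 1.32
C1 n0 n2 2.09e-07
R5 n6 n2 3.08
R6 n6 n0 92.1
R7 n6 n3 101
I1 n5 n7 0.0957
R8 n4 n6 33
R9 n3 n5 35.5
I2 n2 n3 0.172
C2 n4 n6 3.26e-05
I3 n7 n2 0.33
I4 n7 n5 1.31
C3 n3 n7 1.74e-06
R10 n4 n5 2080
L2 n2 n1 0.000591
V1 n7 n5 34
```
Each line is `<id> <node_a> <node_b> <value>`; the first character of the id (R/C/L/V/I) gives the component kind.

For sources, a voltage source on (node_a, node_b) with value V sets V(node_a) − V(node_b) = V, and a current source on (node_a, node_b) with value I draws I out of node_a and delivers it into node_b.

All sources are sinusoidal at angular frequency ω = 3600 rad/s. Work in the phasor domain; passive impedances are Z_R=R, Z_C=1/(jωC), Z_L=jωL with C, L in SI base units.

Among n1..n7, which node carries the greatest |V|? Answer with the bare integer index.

7

Apply KCL at each of the 7 non-ground nodes and solve the resulting linear system.
Node n1: branches {L1, R4, L2} → V_1 = 9.174+0.1489j
Node n2: branches {L1, C1, R5, I2, I3, L2} → V_2 = 9.160+0.1594j
Node n3: branches {R3, R7, R9, I2, C3} → V_3 = 1.832+1.592j
Node n4: branches {R2, R4, R8, C2, R10} → V_4 = 9.135+0.09645j
Node n5: branches {R1, I1, R9, I4, R10, V1} → V_5 = -5.588-2.163j
Node n6: branches {R5, R6, R7, R8, C2} → V_6 = 8.765+0.3030j
Node n7: branches {R2, I1, I3, I4, C3, V1} → V_7 = 28.41-2.163j
Source currents: i(V1)=-1.581-0.1650j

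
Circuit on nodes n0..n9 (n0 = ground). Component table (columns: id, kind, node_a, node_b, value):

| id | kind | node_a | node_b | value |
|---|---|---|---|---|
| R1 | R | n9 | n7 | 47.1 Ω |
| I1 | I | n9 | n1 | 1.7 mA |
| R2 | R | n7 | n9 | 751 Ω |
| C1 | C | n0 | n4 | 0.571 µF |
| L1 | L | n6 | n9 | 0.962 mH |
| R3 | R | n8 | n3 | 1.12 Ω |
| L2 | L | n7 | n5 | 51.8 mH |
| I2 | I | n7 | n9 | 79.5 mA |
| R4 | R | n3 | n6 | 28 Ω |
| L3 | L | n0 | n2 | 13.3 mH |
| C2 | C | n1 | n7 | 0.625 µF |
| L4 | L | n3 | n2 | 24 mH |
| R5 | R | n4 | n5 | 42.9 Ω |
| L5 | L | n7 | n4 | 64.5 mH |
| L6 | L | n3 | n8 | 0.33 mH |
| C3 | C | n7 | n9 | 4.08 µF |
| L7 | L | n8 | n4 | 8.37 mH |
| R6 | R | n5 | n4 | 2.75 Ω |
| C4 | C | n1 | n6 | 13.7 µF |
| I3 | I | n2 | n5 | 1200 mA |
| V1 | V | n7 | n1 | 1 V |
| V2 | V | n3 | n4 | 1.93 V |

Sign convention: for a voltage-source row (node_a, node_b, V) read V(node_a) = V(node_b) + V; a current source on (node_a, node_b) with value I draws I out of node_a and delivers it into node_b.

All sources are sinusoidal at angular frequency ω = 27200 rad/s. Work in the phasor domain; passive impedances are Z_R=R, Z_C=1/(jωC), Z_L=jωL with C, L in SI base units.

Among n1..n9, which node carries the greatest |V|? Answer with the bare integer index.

MNA unknowns: 9 node voltages V₁..V_9 plus 2 source currents (V1, V2)
R1: Y=0.02123+0.000j on G[9,7]
I1: z[9]−=0.0017, z[1]+=0.0017
R2: Y=0.001332+0.000j on G[7,9]
C1: Y=0.000+0.01553j on G[0,4]
L1: Y=0.000-0.03822j on G[6,9]
R3: Y=0.8929+0.000j on G[8,3]
L2: Y=0.000-0.0007097j on G[7,5]
I2: z[7]−=0.0795, z[9]+=0.0795
R4: Y=0.03571+0.000j on G[3,6]
L3: Y=0.000-0.002764j on G[0,2]
C2: Y=0.000+0.01700j on G[1,7]
L4: Y=0.000-0.001532j on G[3,2]
R5: Y=0.02331+0.000j on G[4,5]
L5: Y=0.000-0.0005700j on G[7,4]
L6: Y=0.000-0.1114j on G[3,8]
C3: Y=0.000+0.1110j on G[7,9]
L7: Y=0.000-0.004392j on G[8,4]
R6: Y=0.3636+0.000j on G[5,4]
C4: Y=0.000+0.3726j on G[1,6]
I3: z[2]−=1.2, z[5]+=1.2
V1: row V7−V1=1, i_V1 at 7,1
V2: row V3−V4=1.93, i_V2 at 3,4
solve → V1=2.285-53.13j, V2=0.7348-298.2j, V3=2.061-53.08j, V4=0.1308-53.08j, V5=3.232-53.08j, V6=2.062-53.03j, V7=3.285-53.13j, V8=2.060-53.07j, V9=4.188-53.97j
aux → i_V1=0.03413+0.06607j, i_V2=-0.3755+0.01234j

2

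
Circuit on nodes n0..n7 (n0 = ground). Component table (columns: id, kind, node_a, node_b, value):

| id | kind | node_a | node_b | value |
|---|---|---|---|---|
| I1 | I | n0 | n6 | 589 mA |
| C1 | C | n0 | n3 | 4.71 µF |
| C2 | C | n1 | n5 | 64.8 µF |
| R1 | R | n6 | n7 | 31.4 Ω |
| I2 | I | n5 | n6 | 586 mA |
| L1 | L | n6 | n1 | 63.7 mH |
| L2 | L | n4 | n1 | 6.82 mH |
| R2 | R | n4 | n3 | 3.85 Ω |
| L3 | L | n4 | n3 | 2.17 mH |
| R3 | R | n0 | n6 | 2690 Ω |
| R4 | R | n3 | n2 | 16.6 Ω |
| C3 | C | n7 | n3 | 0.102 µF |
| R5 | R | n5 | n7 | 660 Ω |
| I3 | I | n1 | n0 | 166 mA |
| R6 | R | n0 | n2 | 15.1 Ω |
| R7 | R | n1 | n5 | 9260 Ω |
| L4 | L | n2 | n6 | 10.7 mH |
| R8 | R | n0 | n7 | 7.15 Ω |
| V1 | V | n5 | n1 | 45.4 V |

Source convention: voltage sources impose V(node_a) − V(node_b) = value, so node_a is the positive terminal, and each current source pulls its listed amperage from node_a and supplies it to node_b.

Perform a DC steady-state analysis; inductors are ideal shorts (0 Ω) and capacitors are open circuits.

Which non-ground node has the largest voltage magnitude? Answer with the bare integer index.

Element admittances at DC:
  I1: injects 0.589 A into n6 (from n0)
  Y(C1) = 0.000 S between n0,n3
  Y(C2) = 0.000 S between n1,n5
  Y(R1) = 0.03185 S between n6,n7
  I2: injects 0.586 A into n6 (from n5)
  L1: short n6↔n1 (DC inductor)
  L2: short n4↔n1 (DC inductor)
  Y(R2) = 0.2597 S between n4,n3
  L3: short n4↔n3 (DC inductor)
  Y(R3) = 0.0003717 S between n0,n6
  Y(R4) = 0.06024 S between n3,n2
  Y(C3) = 0.000 S between n7,n3
  Y(R5) = 0.001515 S between n5,n7
  I3: injects 0.166 A into n0 (from n1)
  Y(R6) = 0.06623 S between n0,n2
  Y(R7) = 0.0001080 S between n1,n5
  L4: short n2↔n6 (DC inductor)
  Y(R8) = 0.1399 S between n0,n7
  V1: constraint V(n5)−V(n1) = 45.4
Assemble and solve the 12×12 MNA system:
  V(n1)=3.929  V(n2)=3.929  V(n3)=3.929  V(n4)=3.929  V(n5)=49.33  V(n6)=3.929  V(n7)=1.154
  i(L1)=0.8250  i(L2)=0.000  i(L3)=0.000  i(L4)=-0.2602  i(V1)=-0.6639

5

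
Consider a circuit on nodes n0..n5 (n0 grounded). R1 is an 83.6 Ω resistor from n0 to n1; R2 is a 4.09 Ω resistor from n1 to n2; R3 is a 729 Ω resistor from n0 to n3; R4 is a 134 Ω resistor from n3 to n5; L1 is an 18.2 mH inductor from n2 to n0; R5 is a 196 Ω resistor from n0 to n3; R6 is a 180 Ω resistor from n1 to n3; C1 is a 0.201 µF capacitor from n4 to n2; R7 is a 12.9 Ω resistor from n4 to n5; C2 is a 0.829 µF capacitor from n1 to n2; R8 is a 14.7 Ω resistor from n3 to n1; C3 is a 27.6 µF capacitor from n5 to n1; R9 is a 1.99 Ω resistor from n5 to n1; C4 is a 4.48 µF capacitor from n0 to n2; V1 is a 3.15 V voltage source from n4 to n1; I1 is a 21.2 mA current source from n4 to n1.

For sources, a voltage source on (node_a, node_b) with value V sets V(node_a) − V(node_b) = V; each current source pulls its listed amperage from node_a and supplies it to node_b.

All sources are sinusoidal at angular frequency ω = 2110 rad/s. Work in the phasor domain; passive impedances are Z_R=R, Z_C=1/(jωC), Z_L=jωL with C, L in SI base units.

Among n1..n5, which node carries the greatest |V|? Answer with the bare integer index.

4

MNA unknowns: 5 node voltages V₁..V_5 plus 1 source current (V1)
R1: Y=0.01196+0.000j on G[0,1]
R2: Y=0.2445+0.000j on G[1,2]
R3: Y=0.001372+0.000j on G[0,3]
R4: Y=0.007463+0.000j on G[3,5]
L1: Y=0.000-0.02604j on G[2,0]
R5: Y=0.005102+0.000j on G[0,3]
R6: Y=0.005556+0.000j on G[1,3]
C1: Y=0.000+0.0004241j on G[4,2]
R7: Y=0.07752+0.000j on G[4,5]
C2: Y=0.000+0.001749j on G[1,2]
R8: Y=0.06803+0.000j on G[3,1]
C3: Y=0.000+0.05824j on G[5,1]
R9: Y=0.5025+0.000j on G[5,1]
C4: Y=0.000+0.009453j on G[0,2]
V1: row V4−V1=3.15, i_V1 at 4,1
I1: z[4]−=0.0212, z[1]+=0.0212
solve → V1=-0.009966-0.007726j, V2=-0.009725-0.002924j, V3=0.02591-0.01064j, V4=3.140-0.007726j, V5=0.4021-0.04861j
aux → i_V1=-0.2334-0.004505j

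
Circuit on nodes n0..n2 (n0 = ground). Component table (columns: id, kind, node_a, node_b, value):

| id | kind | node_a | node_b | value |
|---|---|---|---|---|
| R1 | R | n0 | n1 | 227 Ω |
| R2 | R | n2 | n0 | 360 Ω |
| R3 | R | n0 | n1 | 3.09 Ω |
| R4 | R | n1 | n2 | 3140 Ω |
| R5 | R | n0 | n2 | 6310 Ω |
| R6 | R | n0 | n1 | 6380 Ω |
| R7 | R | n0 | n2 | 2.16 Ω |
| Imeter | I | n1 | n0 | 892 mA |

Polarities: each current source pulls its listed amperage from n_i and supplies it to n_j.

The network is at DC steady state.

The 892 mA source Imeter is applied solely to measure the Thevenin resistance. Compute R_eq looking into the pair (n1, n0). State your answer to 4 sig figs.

MNA unknowns: 2 node voltages V₁..V_2
R1: Y=0.004405 on G[0,1]
R2: Y=0.002778 on G[2,0]
R3: Y=0.3236 on G[0,1]
R4: Y=0.0003185 on G[1,2]
R5: Y=0.0001585 on G[0,2]
R6: Y=0.0001567 on G[0,1]
R7: Y=0.4630 on G[0,2]
Imeter: z[1]−=0.892, z[0]+=0.892
solve → V1=-2.715, V2=-0.001855

R_eq = 3.044 Ω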